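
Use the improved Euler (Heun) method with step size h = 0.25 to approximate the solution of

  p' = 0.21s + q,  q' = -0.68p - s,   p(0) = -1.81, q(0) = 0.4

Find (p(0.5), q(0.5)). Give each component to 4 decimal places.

-1.4507, 0.8419

Heun on (p,q): k1 = f(s_n, state_n); k2 = f(s_n + h, state_n + h·k1); state_{n+1} = state_n + (h/2)·(k1 + k2).
0.000000: (-1.810000, 0.400000)
  k1 = (0.400000, 1.230800)
  predictor → (-1.710000, 0.707700)
  k2 = (0.760200, 0.912800)
  → (-1.664975, 0.667950)
0.250000: (-1.664975, 0.667950)
  k1 = (0.720450, 0.882183)
  predictor → (-1.484863, 0.888496)
  k2 = (0.993496, 0.509707)
  → (-1.450732, 0.841936)
(p(0.5), q(0.5)) ≈ (-1.4507, 0.8419)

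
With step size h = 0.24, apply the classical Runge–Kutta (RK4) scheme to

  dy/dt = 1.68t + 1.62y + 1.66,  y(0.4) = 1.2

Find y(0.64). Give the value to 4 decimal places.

2.5094

RK4: k1 = f(t_n, y_n); k2 = f(t_n + h/2, y_n + (h/2)·k1); k3 = f(t_n + h/2, y_n + (h/2)·k2); k4 = f(t_n + h, y_n + h·k3); y_{n+1} = y_n + (h/6)·(k1 + 2k2 + 2k3 + k4).
t=0.400000, y=1.200000:
  k1 = f(0.400000, 1.200000) = 4.276000
  k2 = f(0.520000, 1.713120) = 5.308854
  k3 = f(0.520000, 1.837063) = 5.509641
  k4 = f(0.640000, 2.522314) = 6.821349
  y ← 1.200000 + (0.24/6)·(k1 + 2k2 + 2k3 + k4) = 2.509374
y(0.64) ≈ 2.5094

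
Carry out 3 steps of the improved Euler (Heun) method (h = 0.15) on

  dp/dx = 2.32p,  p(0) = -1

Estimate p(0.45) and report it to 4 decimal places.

Heun: k1 = f(x_n, p_n); k2 = f(x_n + h, p_n + h·k1); p_{n+1} = p_n + (h/2)·(k1 + k2).
x=0.000000, p=-1.000000:
  k1 = f(0.000000, -1.000000) = -2.320000
  k2 = f(0.150000, -1.348000) = -3.127360
  p ← -1.000000 + (0.15/2)·(-2.320000 + (-3.127360)) = -1.408552
x=0.150000, p=-1.408552:
  k1 = f(0.150000, -1.408552) = -3.267841
  k2 = f(0.300000, -1.898728) = -4.405049
  p ← -1.408552 + (0.15/2)·(-3.267841 + (-4.405049)) = -1.984019
x=0.300000, p=-1.984019:
  k1 = f(0.300000, -1.984019) = -4.602923
  k2 = f(0.450000, -2.674457) = -6.204741
  p ← -1.984019 + (0.15/2)·(-4.602923 + (-6.204741)) = -2.794594
p(0.45) ≈ -2.7946

-2.7946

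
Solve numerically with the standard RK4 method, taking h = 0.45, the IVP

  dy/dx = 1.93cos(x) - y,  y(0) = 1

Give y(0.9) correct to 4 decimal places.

1.3696

RK4: k1 = f(x_n, y_n); k2 = f(x_n + h/2, y_n + (h/2)·k1); k3 = f(x_n + h/2, y_n + (h/2)·k2); k4 = f(x_n + h, y_n + h·k3); y_{n+1} = y_n + (h/6)·(k1 + 2k2 + 2k3 + k4).
x=0.000000, y=1.000000:
  k1 = f(0.000000, 1.000000) = 0.930000
  k2 = f(0.225000, 1.209250) = 0.672103
  k3 = f(0.225000, 1.151223) = 0.730130
  k4 = f(0.450000, 1.328558) = 0.409305
  y ← 1.000000 + (0.45/6)·(k1 + 2k2 + 2k3 + k4) = 1.310783
x=0.450000, y=1.310783:
  k1 = f(0.450000, 1.310783) = 0.427080
  k2 = f(0.675000, 1.406876) = 0.099889
  k3 = f(0.675000, 1.333258) = 0.173507
  k4 = f(0.900000, 1.388861) = -0.189153
  y ← 1.310783 + (0.45/6)·(k1 + 2k2 + 2k3 + k4) = 1.369636
y(0.9) ≈ 1.3696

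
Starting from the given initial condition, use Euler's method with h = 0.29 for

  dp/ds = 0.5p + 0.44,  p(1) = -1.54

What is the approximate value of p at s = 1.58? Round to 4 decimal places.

-1.7453

Euler: p_{n+1} = p_n + h·f(s_n, p_n).
s=1.000000, p=-1.540000: f=-0.330000 → p ← -1.540000 + 0.29·(-0.330000) = -1.635700
s=1.290000, p=-1.635700: f=-0.377850 → p ← -1.635700 + 0.29·(-0.377850) = -1.745276
p(1.58) ≈ -1.7453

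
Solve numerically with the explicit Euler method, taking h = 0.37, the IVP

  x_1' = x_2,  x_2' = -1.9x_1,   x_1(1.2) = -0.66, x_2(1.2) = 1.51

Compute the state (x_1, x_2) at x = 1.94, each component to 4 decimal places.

0.6291, 2.0452

Euler on (x_1,x_2): x_1_{n+1} = x_1_n + h·x_1', x_2_{n+1} = x_2_n + h·x_2'.
1.200000: (-0.660000, 1.510000); f=(1.510000, 1.254000) → (-0.101300, 1.973980)
1.570000: (-0.101300, 1.973980); f=(1.973980, 0.192470) → (0.629073, 2.045194)
(x_1(1.94), x_2(1.94)) ≈ (0.6291, 2.0452)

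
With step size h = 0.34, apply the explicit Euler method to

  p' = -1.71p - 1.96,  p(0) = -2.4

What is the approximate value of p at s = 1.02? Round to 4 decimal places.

Euler: p_{n+1} = p_n + h·f(s_n, p_n).
s=0.000000, p=-2.400000: f=2.144000 → p ← -2.400000 + 0.34·2.144000 = -1.671040
s=0.340000, p=-1.671040: f=0.897478 → p ← -1.671040 + 0.34·0.897478 = -1.365897
s=0.680000, p=-1.365897: f=0.375684 → p ← -1.365897 + 0.34·0.375684 = -1.238165
p(1.02) ≈ -1.2382

-1.2382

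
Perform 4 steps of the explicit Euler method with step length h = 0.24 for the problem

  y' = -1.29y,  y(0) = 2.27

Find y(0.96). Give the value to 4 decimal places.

0.5157

Euler: y_{n+1} = y_n + h·f(t_n, y_n).
t=0.000000, y=2.270000: f=-2.928300 → y ← 2.270000 + 0.24·(-2.928300) = 1.567208
t=0.240000, y=1.567208: f=-2.021698 → y ← 1.567208 + 0.24·(-2.021698) = 1.082000
t=0.480000, y=1.082000: f=-1.395781 → y ← 1.082000 + 0.24·(-1.395781) = 0.747013
t=0.720000, y=0.747013: f=-0.963647 → y ← 0.747013 + 0.24·(-0.963647) = 0.515738
y(0.96) ≈ 0.5157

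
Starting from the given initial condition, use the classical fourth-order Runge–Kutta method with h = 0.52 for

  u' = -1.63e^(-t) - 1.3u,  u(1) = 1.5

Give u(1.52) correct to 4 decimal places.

RK4: k1 = f(t_n, u_n); k2 = f(t_n + h/2, u_n + (h/2)·k1); k3 = f(t_n + h/2, u_n + (h/2)·k2); k4 = f(t_n + h, u_n + h·k3); u_{n+1} = u_n + (h/6)·(k1 + 2k2 + 2k3 + k4).
t=1.000000, u=1.500000:
  k1 = f(1.000000, 1.500000) = -2.549643
  k2 = f(1.260000, 0.837093) = -1.550577
  k3 = f(1.260000, 1.096850) = -1.888261
  k4 = f(1.520000, 0.518104) = -1.030036
  u ← 1.500000 + (0.52/6)·(k1 + 2k2 + 2k3 + k4) = 0.593696
u(1.52) ≈ 0.5937

0.5937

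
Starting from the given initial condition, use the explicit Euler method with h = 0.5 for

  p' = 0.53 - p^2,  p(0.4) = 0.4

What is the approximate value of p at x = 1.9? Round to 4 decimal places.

0.7134

Euler: p_{n+1} = p_n + h·f(x_n, p_n).
x=0.400000, p=0.400000: f=0.370000 → p ← 0.400000 + 0.5·0.370000 = 0.585000
x=0.900000, p=0.585000: f=0.187775 → p ← 0.585000 + 0.5·0.187775 = 0.678887
x=1.400000, p=0.678887: f=0.069112 → p ← 0.678887 + 0.5·0.069112 = 0.713443
p(1.9) ≈ 0.7134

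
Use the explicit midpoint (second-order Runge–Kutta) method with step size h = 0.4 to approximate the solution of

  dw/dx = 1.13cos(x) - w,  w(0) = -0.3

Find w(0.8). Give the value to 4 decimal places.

Midpoint: k1 = f(x_n, w_n); k2 = f(x_n + h/2, w_n + (h/2)·k1); w_{n+1} = w_n + h·k2.
x=0.000000, w=-0.300000:
  k1 = f(0.000000, -0.300000) = 1.430000
  k2 = f(0.200000, -0.014000) = 1.121475
  w ← -0.300000 + 0.4·1.121475 = 0.148590
x=0.400000, w=0.148590:
  k1 = f(0.400000, 0.148590) = 0.892209
  k2 = f(0.600000, 0.327032) = 0.605597
  w ← 0.148590 + 0.4·0.605597 = 0.390829
w(0.8) ≈ 0.3908

0.3908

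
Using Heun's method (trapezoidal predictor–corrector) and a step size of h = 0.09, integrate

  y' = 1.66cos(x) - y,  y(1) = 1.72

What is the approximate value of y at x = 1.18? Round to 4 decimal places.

Heun: k1 = f(x_n, y_n); k2 = f(x_n + h, y_n + h·k1); y_{n+1} = y_n + (h/2)·(k1 + k2).
x=1.000000, y=1.720000:
  k1 = f(1.000000, 1.720000) = -0.823098
  k2 = f(1.090000, 1.645921) = -0.878195
  y ← 1.720000 + (0.09/2)·(-0.823098 + (-0.878195)) = 1.643442
x=1.090000, y=1.643442:
  k1 = f(1.090000, 1.643442) = -0.875716
  k2 = f(1.180000, 1.564627) = -0.932292
  y ← 1.643442 + (0.09/2)·(-0.875716 + (-0.932292)) = 1.562081
y(1.18) ≈ 1.5621

1.5621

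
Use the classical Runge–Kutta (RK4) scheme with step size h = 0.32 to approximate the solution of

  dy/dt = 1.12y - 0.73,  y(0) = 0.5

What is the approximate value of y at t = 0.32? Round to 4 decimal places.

RK4: k1 = f(t_n, y_n); k2 = f(t_n + h/2, y_n + (h/2)·k1); k3 = f(t_n + h/2, y_n + (h/2)·k2); k4 = f(t_n + h, y_n + h·k3); y_{n+1} = y_n + (h/6)·(k1 + 2k2 + 2k3 + k4).
t=0.000000, y=0.500000:
  k1 = f(0.000000, 0.500000) = -0.170000
  k2 = f(0.160000, 0.472800) = -0.200464
  k3 = f(0.160000, 0.467926) = -0.205923
  k4 = f(0.320000, 0.434105) = -0.243803
  y ← 0.500000 + (0.32/6)·(k1 + 2k2 + 2k3 + k4) = 0.434583
y(0.32) ≈ 0.4346

0.4346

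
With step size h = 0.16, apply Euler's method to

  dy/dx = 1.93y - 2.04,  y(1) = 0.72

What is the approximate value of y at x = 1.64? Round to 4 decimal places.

0.0682

Euler: y_{n+1} = y_n + h·f(x_n, y_n).
x=1.000000, y=0.720000: f=-0.650400 → y ← 0.720000 + 0.16·(-0.650400) = 0.615936
x=1.160000, y=0.615936: f=-0.851244 → y ← 0.615936 + 0.16·(-0.851244) = 0.479737
x=1.320000, y=0.479737: f=-1.114108 → y ← 0.479737 + 0.16·(-1.114108) = 0.301480
x=1.480000, y=0.301480: f=-1.458144 → y ← 0.301480 + 0.16·(-1.458144) = 0.068177
y(1.64) ≈ 0.0682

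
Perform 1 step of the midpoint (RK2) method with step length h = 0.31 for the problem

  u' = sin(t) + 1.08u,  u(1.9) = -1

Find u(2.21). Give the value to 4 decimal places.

-1.0674

Midpoint: k1 = f(t_n, u_n); k2 = f(t_n + h/2, u_n + (h/2)·k1); u_{n+1} = u_n + h·k2.
t=1.900000, u=-1.000000:
  k1 = f(1.900000, -1.000000) = -0.133700
  k2 = f(2.055000, -1.020723) = -0.217335
  u ← -1.000000 + 0.31·(-0.217335) = -1.067374
u(2.21) ≈ -1.0674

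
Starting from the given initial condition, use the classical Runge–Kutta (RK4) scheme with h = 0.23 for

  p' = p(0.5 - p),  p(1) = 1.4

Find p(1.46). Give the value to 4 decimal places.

1.0220

RK4: k1 = f(x_n, p_n); k2 = f(x_n + h/2, p_n + (h/2)·k1); k3 = f(x_n + h/2, p_n + (h/2)·k2); k4 = f(x_n + h, p_n + h·k3); p_{n+1} = p_n + (h/6)·(k1 + 2k2 + 2k3 + k4).
x=1.000000, p=1.400000:
  k1 = f(1.000000, 1.400000) = -1.260000
  k2 = f(1.115000, 1.255100) = -0.947726
  k3 = f(1.115000, 1.291012) = -1.021205
  k4 = f(1.230000, 1.165123) = -0.774950
  p ← 1.400000 + (0.23/6)·(k1 + 2k2 + 2k3 + k4) = 1.171042
x=1.230000, p=1.171042:
  k1 = f(1.230000, 1.171042) = -0.785819
  k2 = f(1.345000, 1.080673) = -0.627518
  k3 = f(1.345000, 1.098878) = -0.658093
  k4 = f(1.460000, 1.019681) = -0.529908
  p ← 1.171042 + (0.23/6)·(k1 + 2k2 + 2k3 + k4) = 1.022042
p(1.46) ≈ 1.0220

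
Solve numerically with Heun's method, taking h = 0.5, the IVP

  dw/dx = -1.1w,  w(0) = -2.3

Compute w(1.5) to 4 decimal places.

-0.4999

Heun: k1 = f(x_n, w_n); k2 = f(x_n + h, w_n + h·k1); w_{n+1} = w_n + (h/2)·(k1 + k2).
x=0.000000, w=-2.300000:
  k1 = f(0.000000, -2.300000) = 2.530000
  k2 = f(0.500000, -1.035000) = 1.138500
  w ← -2.300000 + (0.5/2)·(2.530000 + 1.138500) = -1.382875
x=0.500000, w=-1.382875:
  k1 = f(0.500000, -1.382875) = 1.521162
  k2 = f(1.000000, -0.622294) = 0.684523
  w ← -1.382875 + (0.5/2)·(1.521162 + 0.684523) = -0.831454
x=1.000000, w=-0.831454:
  k1 = f(1.000000, -0.831454) = 0.914599
  k2 = f(1.500000, -0.374154) = 0.411570
  w ← -0.831454 + (0.5/2)·(0.914599 + 0.411570) = -0.499911
w(1.5) ≈ -0.4999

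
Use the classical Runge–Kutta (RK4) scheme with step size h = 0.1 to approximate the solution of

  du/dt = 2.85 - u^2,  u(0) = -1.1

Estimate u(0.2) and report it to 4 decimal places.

-0.6989

RK4: k1 = f(t_n, u_n); k2 = f(t_n + h/2, u_n + (h/2)·k1); k3 = f(t_n + h/2, u_n + (h/2)·k2); k4 = f(t_n + h, u_n + h·k3); u_{n+1} = u_n + (h/6)·(k1 + 2k2 + 2k3 + k4).
t=0.000000, u=-1.100000:
  k1 = f(0.000000, -1.100000) = 1.640000
  k2 = f(0.050000, -1.018000) = 1.813676
  k3 = f(0.050000, -1.009316) = 1.831281
  k4 = f(0.100000, -0.916872) = 2.009346
  u ← -1.100000 + (0.1/6)·(k1 + 2k2 + 2k3 + k4) = -0.917679
t=0.100000, u=-0.917679:
  k1 = f(0.100000, -0.917679) = 2.007865
  k2 = f(0.150000, -0.817286) = 2.182044
  k3 = f(0.150000, -0.808577) = 2.196204
  k4 = f(0.200000, -0.698059) = 2.362714
  u ← -0.917679 + (0.1/6)·(k1 + 2k2 + 2k3 + k4) = -0.698894
u(0.2) ≈ -0.6989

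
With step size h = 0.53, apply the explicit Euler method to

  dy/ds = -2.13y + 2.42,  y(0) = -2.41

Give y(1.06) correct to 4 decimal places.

1.0772

Euler: y_{n+1} = y_n + h·f(s_n, y_n).
s=0.000000, y=-2.410000: f=7.553300 → y ← -2.410000 + 0.53·7.553300 = 1.593249
s=0.530000, y=1.593249: f=-0.973620 → y ← 1.593249 + 0.53·(-0.973620) = 1.077230
y(1.06) ≈ 1.0772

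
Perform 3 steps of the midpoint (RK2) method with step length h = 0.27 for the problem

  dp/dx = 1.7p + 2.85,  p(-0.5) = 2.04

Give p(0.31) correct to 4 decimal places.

Midpoint: k1 = f(x_n, p_n); k2 = f(x_n + h/2, p_n + (h/2)·k1); p_{n+1} = p_n + h·k2.
x=-0.500000, p=2.040000:
  k1 = f(-0.500000, 2.040000) = 6.318000
  k2 = f(-0.365000, 2.892930) = 7.767981
  p ← 2.040000 + 0.27·7.767981 = 4.137355
x=-0.230000, p=4.137355:
  k1 = f(-0.230000, 4.137355) = 9.883503
  k2 = f(-0.095000, 5.471628) = 12.151767
  p ← 4.137355 + 0.27·12.151767 = 7.418332
x=0.040000, p=7.418332:
  k1 = f(0.040000, 7.418332) = 15.461164
  k2 = f(0.175000, 9.505589) = 19.009502
  p ← 7.418332 + 0.27·19.009502 = 12.550897
p(0.31) ≈ 12.5509

12.5509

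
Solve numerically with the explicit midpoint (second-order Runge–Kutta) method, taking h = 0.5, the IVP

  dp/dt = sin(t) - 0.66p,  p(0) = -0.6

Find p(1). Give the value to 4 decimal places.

0.0760

Midpoint: k1 = f(t_n, p_n); k2 = f(t_n + h/2, p_n + (h/2)·k1); p_{n+1} = p_n + h·k2.
t=0.000000, p=-0.600000:
  k1 = f(0.000000, -0.600000) = 0.396000
  k2 = f(0.250000, -0.501000) = 0.578064
  p ← -0.600000 + 0.5·0.578064 = -0.310968
t=0.500000, p=-0.310968:
  k1 = f(0.500000, -0.310968) = 0.684664
  k2 = f(0.750000, -0.139802) = 0.773908
  p ← -0.310968 + 0.5·0.773908 = 0.075986
p(1) ≈ 0.0760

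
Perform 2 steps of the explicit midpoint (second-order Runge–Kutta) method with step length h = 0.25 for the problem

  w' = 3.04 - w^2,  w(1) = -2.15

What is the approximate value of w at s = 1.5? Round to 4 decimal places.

-4.8067

Midpoint: k1 = f(s_n, w_n); k2 = f(s_n + h/2, w_n + (h/2)·k1); w_{n+1} = w_n + h·k2.
s=1.000000, w=-2.150000:
  k1 = f(1.000000, -2.150000) = -1.582500
  k2 = f(1.125000, -2.347812) = -2.472224
  w ← -2.150000 + 0.25·(-2.472224) = -2.768056
s=1.250000, w=-2.768056:
  k1 = f(1.250000, -2.768056) = -4.622133
  k2 = f(1.375000, -3.345823) = -8.154529
  w ← -2.768056 + 0.25·(-8.154529) = -4.806688
w(1.5) ≈ -4.8067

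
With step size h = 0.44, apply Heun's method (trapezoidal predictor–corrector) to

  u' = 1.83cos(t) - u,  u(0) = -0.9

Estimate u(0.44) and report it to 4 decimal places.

Heun: k1 = f(t_n, u_n); k2 = f(t_n + h, u_n + h·k1); u_{n+1} = u_n + (h/2)·(k1 + k2).
t=0.000000, u=-0.900000:
  k1 = f(0.000000, -0.900000) = 2.730000
  k2 = f(0.440000, 0.301200) = 1.354496
  u ← -0.900000 + (0.44/2)·(2.730000 + 1.354496) = -0.001411
u(0.44) ≈ -0.0014

-0.0014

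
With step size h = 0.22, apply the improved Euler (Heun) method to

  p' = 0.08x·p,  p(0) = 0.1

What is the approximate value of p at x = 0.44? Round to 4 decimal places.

Heun: k1 = f(x_n, p_n); k2 = f(x_n + h, p_n + h·k1); p_{n+1} = p_n + (h/2)·(k1 + k2).
x=0.000000, p=0.100000:
  k1 = f(0.000000, 0.100000) = 0.000000
  k2 = f(0.220000, 0.100000) = 0.001760
  p ← 0.100000 + (0.22/2)·(0.000000 + 0.001760) = 0.100194
x=0.220000, p=0.100194:
  k1 = f(0.220000, 0.100194) = 0.001763
  k2 = f(0.440000, 0.100582) = 0.003540
  p ← 0.100194 + (0.22/2)·(0.001763 + 0.003540) = 0.100777
p(0.44) ≈ 0.1008

0.1008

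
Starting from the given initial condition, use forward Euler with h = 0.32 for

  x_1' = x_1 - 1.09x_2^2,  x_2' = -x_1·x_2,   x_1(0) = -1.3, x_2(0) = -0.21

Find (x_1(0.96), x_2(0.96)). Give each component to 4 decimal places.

-3.1320, -0.8046

Euler on (x_1,x_2): x_1_{n+1} = x_1_n + h·x_1', x_2_{n+1} = x_2_n + h·x_2'.
0.000000: (-1.300000, -0.210000); f=(-1.348069, -0.273000) → (-1.731382, -0.297360)
0.320000: (-1.731382, -0.297360); f=(-1.827763, -0.514844) → (-2.316266, -0.462110)
0.640000: (-2.316266, -0.462110); f=(-2.549031, -1.070370) → (-3.131956, -0.804628)
(x_1(0.96), x_2(0.96)) ≈ (-3.1320, -0.8046)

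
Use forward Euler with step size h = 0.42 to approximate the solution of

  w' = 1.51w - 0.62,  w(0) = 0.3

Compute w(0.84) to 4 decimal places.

0.1152

Euler: w_{n+1} = w_n + h·f(x_n, w_n).
x=0.000000, w=0.300000: f=-0.167000 → w ← 0.300000 + 0.42·(-0.167000) = 0.229860
x=0.420000, w=0.229860: f=-0.272911 → w ← 0.229860 + 0.42·(-0.272911) = 0.115237
w(0.84) ≈ 0.1152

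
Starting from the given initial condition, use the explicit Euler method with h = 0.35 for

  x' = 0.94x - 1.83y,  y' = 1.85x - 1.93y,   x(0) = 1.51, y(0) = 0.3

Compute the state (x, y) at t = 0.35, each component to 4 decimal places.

1.8146, 1.0751

Euler on (x,y): x_{n+1} = x_n + h·x', y_{n+1} = y_n + h·y'.
0.000000: (1.510000, 0.300000); f=(0.870400, 2.214500) → (1.814640, 1.075075)
(x(0.35), y(0.35)) ≈ (1.8146, 1.0751)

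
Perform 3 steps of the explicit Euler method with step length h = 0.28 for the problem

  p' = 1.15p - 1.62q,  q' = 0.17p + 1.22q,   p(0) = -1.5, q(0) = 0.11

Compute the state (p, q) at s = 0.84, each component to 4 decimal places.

Euler on (p,q): p_{n+1} = p_n + h·p', q_{n+1} = q_n + h·q'.
0.000000: (-1.500000, 0.110000); f=(-1.903200, -0.120800) → (-2.032896, 0.076176)
0.280000: (-2.032896, 0.076176); f=(-2.461236, -0.252658) → (-2.722042, 0.005432)
0.560000: (-2.722042, 0.005432); f=(-3.139148, -0.456120) → (-3.601003, -0.122282)
(p(0.84), q(0.84)) ≈ (-3.6010, -0.1223)

-3.6010, -0.1223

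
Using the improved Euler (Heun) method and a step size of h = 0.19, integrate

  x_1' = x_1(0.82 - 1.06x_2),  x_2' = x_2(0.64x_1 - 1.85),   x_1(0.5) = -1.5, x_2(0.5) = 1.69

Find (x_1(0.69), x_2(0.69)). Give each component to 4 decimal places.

Heun on (x_1,x_2): k1 = f(s_n, state_n); k2 = f(s_n + h, state_n + h·k1); state_{n+1} = state_n + (h/2)·(k1 + k2).
0.500000: (-1.500000, 1.690000)
  k1 = (1.457100, -4.748900)
  predictor → (-1.223151, 0.787709)
  k2 = (0.018312, -2.073893)
  → (-1.359836, 1.041835)
(x_1(0.69), x_2(0.69)) ≈ (-1.3598, 1.0418)

-1.3598, 1.0418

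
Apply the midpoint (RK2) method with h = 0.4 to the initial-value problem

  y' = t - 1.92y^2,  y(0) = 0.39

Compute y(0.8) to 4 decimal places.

0.4974

Midpoint: k1 = f(t_n, y_n); k2 = f(t_n + h/2, y_n + (h/2)·k1); y_{n+1} = y_n + h·k2.
t=0.000000, y=0.390000:
  k1 = f(0.000000, 0.390000) = -0.292032
  k2 = f(0.200000, 0.331594) = -0.011112
  y ← 0.390000 + 0.4·(-0.011112) = 0.385555
t=0.400000, y=0.385555:
  k1 = f(0.400000, 0.385555) = 0.114587
  k2 = f(0.600000, 0.408472) = 0.279649
  y ← 0.385555 + 0.4·0.279649 = 0.497414
y(0.8) ≈ 0.4974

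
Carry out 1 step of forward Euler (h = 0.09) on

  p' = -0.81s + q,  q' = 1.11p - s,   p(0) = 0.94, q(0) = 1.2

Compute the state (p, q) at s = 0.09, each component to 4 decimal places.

1.0480, 1.2939

Euler on (p,q): p_{n+1} = p_n + h·p', q_{n+1} = q_n + h·q'.
0.000000: (0.940000, 1.200000); f=(1.200000, 1.043400) → (1.048000, 1.293906)
(p(0.09), q(0.09)) ≈ (1.0480, 1.2939)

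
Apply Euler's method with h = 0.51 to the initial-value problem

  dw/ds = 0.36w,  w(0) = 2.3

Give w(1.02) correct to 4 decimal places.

Euler: w_{n+1} = w_n + h·f(s_n, w_n).
s=0.000000, w=2.300000: f=0.828000 → w ← 2.300000 + 0.51·0.828000 = 2.722280
s=0.510000, w=2.722280: f=0.980021 → w ← 2.722280 + 0.51·0.980021 = 3.222091
w(1.02) ≈ 3.2221

3.2221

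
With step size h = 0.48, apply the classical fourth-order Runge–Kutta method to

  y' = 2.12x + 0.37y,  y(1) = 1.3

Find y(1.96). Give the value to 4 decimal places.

RK4: k1 = f(x_n, y_n); k2 = f(x_n + h/2, y_n + (h/2)·k1); k3 = f(x_n + h/2, y_n + (h/2)·k2); k4 = f(x_n + h, y_n + h·k3); y_{n+1} = y_n + (h/6)·(k1 + 2k2 + 2k3 + k4).
x=1.000000, y=1.300000:
  k1 = f(1.000000, 1.300000) = 2.601000
  k2 = f(1.240000, 1.924240) = 3.340769
  k3 = f(1.240000, 2.101785) = 3.406460
  k4 = f(1.480000, 2.935101) = 4.223587
  y ← 1.300000 + (0.48/6)·(k1 + 2k2 + 2k3 + k4) = 2.925524
x=1.480000, y=2.925524:
  k1 = f(1.480000, 2.925524) = 4.220044
  k2 = f(1.720000, 3.938334) = 5.103584
  k3 = f(1.720000, 4.150384) = 5.182042
  k4 = f(1.960000, 5.412904) = 6.157974
  y ← 2.925524 + (0.48/6)·(k1 + 2k2 + 2k3 + k4) = 5.401465
y(1.96) ≈ 5.4015

5.4015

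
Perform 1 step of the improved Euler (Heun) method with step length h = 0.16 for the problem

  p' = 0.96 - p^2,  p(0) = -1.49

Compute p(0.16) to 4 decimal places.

Heun: k1 = f(t_n, p_n); k2 = f(t_n + h, p_n + h·k1); p_{n+1} = p_n + (h/2)·(k1 + k2).
t=0.000000, p=-1.490000:
  k1 = f(0.000000, -1.490000) = -1.260100
  k2 = f(0.160000, -1.691616) = -1.901565
  p ← -1.490000 + (0.16/2)·(-1.260100 + (-1.901565)) = -1.742933
p(0.16) ≈ -1.7429

-1.7429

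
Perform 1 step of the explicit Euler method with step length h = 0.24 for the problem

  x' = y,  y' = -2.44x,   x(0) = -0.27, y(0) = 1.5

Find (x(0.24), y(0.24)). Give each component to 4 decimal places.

Euler on (x,y): x_{n+1} = x_n + h·x', y_{n+1} = y_n + h·y'.
0.000000: (-0.270000, 1.500000); f=(1.500000, 0.658800) → (0.090000, 1.658112)
(x(0.24), y(0.24)) ≈ (0.0900, 1.6581)

0.0900, 1.6581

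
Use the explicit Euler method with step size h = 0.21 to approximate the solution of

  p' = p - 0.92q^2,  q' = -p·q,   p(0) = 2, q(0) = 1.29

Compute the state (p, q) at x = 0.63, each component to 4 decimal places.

Euler on (p,q): p_{n+1} = p_n + h·p', q_{n+1} = q_n + h·q'.
0.000000: (2.000000, 1.290000); f=(0.469028, -2.580000) → (2.098496, 0.748200)
0.210000: (2.098496, 0.748200); f=(1.583477, -1.570095) → (2.431026, 0.418480)
0.420000: (2.431026, 0.418480); f=(2.269910, -1.017336) → (2.907707, 0.204840)
(p(0.63), q(0.63)) ≈ (2.9077, 0.2048)

2.9077, 0.2048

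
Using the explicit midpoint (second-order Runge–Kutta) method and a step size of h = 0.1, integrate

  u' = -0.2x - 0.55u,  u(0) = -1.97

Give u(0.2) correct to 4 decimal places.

Midpoint: k1 = f(x_n, u_n); k2 = f(x_n + h/2, u_n + (h/2)·k1); u_{n+1} = u_n + h·k2.
x=0.000000, u=-1.970000:
  k1 = f(0.000000, -1.970000) = 1.083500
  k2 = f(0.050000, -1.915825) = 1.043704
  u ← -1.970000 + 0.1·1.043704 = -1.865630
x=0.100000, u=-1.865630:
  k1 = f(0.100000, -1.865630) = 1.006096
  k2 = f(0.150000, -1.815325) = 0.968429
  u ← -1.865630 + 0.1·0.968429 = -1.768787
u(0.2) ≈ -1.7688

-1.7688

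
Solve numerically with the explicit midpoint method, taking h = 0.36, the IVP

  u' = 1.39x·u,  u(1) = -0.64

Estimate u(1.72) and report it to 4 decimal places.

-2.2614

Midpoint: k1 = f(x_n, u_n); k2 = f(x_n + h/2, u_n + (h/2)·k1); u_{n+1} = u_n + h·k2.
x=1.000000, u=-0.640000:
  k1 = f(1.000000, -0.640000) = -0.889600
  k2 = f(1.180000, -0.800128) = -1.312370
  u ← -0.640000 + 0.36·(-1.312370) = -1.112453
x=1.360000, u=-1.112453:
  k1 = f(1.360000, -1.112453) = -2.102981
  k2 = f(1.540000, -1.490990) = -3.191613
  u ← -1.112453 + 0.36·(-3.191613) = -2.261434
u(1.72) ≈ -2.2614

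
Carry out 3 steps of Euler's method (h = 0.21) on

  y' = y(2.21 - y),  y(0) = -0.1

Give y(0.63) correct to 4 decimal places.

Euler: y_{n+1} = y_n + h·f(x_n, y_n).
x=0.000000, y=-0.100000: f=-0.231000 → y ← -0.100000 + 0.21·(-0.231000) = -0.148510
x=0.210000, y=-0.148510: f=-0.350262 → y ← -0.148510 + 0.21·(-0.350262) = -0.222065
x=0.420000, y=-0.222065: f=-0.540077 → y ← -0.222065 + 0.21·(-0.540077) = -0.335481
y(0.63) ≈ -0.3355

-0.3355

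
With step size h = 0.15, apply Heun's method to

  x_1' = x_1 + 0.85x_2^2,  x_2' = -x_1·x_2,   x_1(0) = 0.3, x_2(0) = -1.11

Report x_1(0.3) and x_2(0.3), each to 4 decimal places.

0.7321, -0.9525

Heun on (x_1,x_2): k1 = f(t_n, state_n); k2 = f(t_n + h, state_n + h·k1); state_{n+1} = state_n + (h/2)·(k1 + k2).
0.000000: (0.300000, -1.110000)
  k1 = (1.347285, 0.333000)
  predictor → (0.502093, -1.060050)
  k2 = (1.457243, 0.532243)
  → (0.510340, -1.045107)
0.150000: (0.510340, -1.045107)
  k1 = (1.438750, 0.533359)
  predictor → (0.726152, -0.965103)
  k2 = (1.517862, 0.700812)
  → (0.732086, -0.952544)
(x_1(0.3), x_2(0.3)) ≈ (0.7321, -0.9525)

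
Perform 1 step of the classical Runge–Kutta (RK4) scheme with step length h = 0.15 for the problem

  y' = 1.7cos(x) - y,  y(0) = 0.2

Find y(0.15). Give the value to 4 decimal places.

0.4080

RK4: k1 = f(x_n, y_n); k2 = f(x_n + h/2, y_n + (h/2)·k1); k3 = f(x_n + h/2, y_n + (h/2)·k2); k4 = f(x_n + h, y_n + h·k3); y_{n+1} = y_n + (h/6)·(k1 + 2k2 + 2k3 + k4).
x=0.000000, y=0.200000:
  k1 = f(0.000000, 0.200000) = 1.500000
  k2 = f(0.075000, 0.312500) = 1.382721
  k3 = f(0.075000, 0.303704) = 1.391517
  k4 = f(0.150000, 0.408728) = 1.272183
  y ← 0.200000 + (0.15/6)·(k1 + 2k2 + 2k3 + k4) = 0.408016
y(0.15) ≈ 0.4080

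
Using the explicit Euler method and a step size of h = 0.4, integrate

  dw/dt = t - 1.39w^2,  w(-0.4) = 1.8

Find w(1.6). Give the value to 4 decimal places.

Euler: w_{n+1} = w_n + h·f(t_n, w_n).
t=-0.400000, w=1.800000: f=-4.903600 → w ← 1.800000 + 0.4·(-4.903600) = -0.161440
t=0.000000, w=-0.161440: f=-0.036227 → w ← -0.161440 + 0.4·(-0.036227) = -0.175931
t=0.400000, w=-0.175931: f=0.356977 → w ← -0.175931 + 0.4·0.356977 = -0.033140
t=0.800000, w=-0.033140: f=0.798473 → w ← -0.033140 + 0.4·0.798473 = 0.286249
t=1.200000, w=0.286249: f=1.086105 → w ← 0.286249 + 0.4·1.086105 = 0.720691
w(1.6) ≈ 0.7207

0.7207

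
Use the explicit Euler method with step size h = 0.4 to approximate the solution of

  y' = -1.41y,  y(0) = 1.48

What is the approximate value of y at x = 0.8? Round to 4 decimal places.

0.2813

Euler: y_{n+1} = y_n + h·f(x_n, y_n).
x=0.000000, y=1.480000: f=-2.086800 → y ← 1.480000 + 0.4·(-2.086800) = 0.645280
x=0.400000, y=0.645280: f=-0.909845 → y ← 0.645280 + 0.4·(-0.909845) = 0.281342
y(0.8) ≈ 0.2813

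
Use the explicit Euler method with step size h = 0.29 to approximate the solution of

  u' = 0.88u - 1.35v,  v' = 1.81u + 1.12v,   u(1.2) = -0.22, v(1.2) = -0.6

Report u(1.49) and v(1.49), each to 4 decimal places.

Euler on (u,v): u_{n+1} = u_n + h·u', v_{n+1} = v_n + h·v'.
1.200000: (-0.220000, -0.600000); f=(0.616400, -1.070200) → (-0.041244, -0.910358)
(u(1.49), v(1.49)) ≈ (-0.0412, -0.9104)

-0.0412, -0.9104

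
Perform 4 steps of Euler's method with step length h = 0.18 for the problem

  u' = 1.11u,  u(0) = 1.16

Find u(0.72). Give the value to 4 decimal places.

2.4038

Euler: u_{n+1} = u_n + h·f(x_n, u_n).
x=0.000000, u=1.160000: f=1.287600 → u ← 1.160000 + 0.18·1.287600 = 1.391768
x=0.180000, u=1.391768: f=1.544862 → u ← 1.391768 + 0.18·1.544862 = 1.669843
x=0.360000, u=1.669843: f=1.853526 → u ← 1.669843 + 0.18·1.853526 = 2.003478
x=0.540000, u=2.003478: f=2.223860 → u ← 2.003478 + 0.18·2.223860 = 2.403773
u(0.72) ≈ 2.4038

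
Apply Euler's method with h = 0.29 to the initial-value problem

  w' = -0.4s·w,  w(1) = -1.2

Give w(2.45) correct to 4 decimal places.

-0.4324

Euler: w_{n+1} = w_n + h·f(s_n, w_n).
s=1.000000, w=-1.200000: f=0.480000 → w ← -1.200000 + 0.29·0.480000 = -1.060800
s=1.290000, w=-1.060800: f=0.547373 → w ← -1.060800 + 0.29·0.547373 = -0.902062
s=1.580000, w=-0.902062: f=0.570103 → w ← -0.902062 + 0.29·0.570103 = -0.736732
s=1.870000, w=-0.736732: f=0.551076 → w ← -0.736732 + 0.29·0.551076 = -0.576920
s=2.160000, w=-0.576920: f=0.498459 → w ← -0.576920 + 0.29·0.498459 = -0.432367
w(2.45) ≈ -0.4324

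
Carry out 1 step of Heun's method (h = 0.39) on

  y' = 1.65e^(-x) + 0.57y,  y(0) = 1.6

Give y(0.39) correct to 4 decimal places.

2.6063

Heun: k1 = f(x_n, y_n); k2 = f(x_n + h, y_n + h·k1); y_{n+1} = y_n + (h/2)·(k1 + k2).
x=0.000000, y=1.600000:
  k1 = f(0.000000, 1.600000) = 2.562000
  k2 = f(0.390000, 2.599180) = 2.598676
  y ← 1.600000 + (0.39/2)·(2.562000 + 2.598676) = 2.606332
y(0.39) ≈ 2.6063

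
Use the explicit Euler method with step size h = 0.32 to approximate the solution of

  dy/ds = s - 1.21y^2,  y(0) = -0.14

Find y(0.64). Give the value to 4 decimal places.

Euler: y_{n+1} = y_n + h·f(s_n, y_n).
s=0.000000, y=-0.140000: f=-0.023716 → y ← -0.140000 + 0.32·(-0.023716) = -0.147589
s=0.320000, y=-0.147589: f=0.293643 → y ← -0.147589 + 0.32·0.293643 = -0.053623
y(0.64) ≈ -0.0536

-0.0536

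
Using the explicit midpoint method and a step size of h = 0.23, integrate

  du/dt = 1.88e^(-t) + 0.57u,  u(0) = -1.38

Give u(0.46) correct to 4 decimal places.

Midpoint: k1 = f(t_n, u_n); k2 = f(t_n + h/2, u_n + (h/2)·k1); u_{n+1} = u_n + h·k2.
t=0.000000, u=-1.380000:
  k1 = f(0.000000, -1.380000) = 1.093400
  k2 = f(0.115000, -1.254259) = 0.960841
  u ← -1.380000 + 0.23·0.960841 = -1.159007
t=0.230000, u=-1.159007:
  k1 = f(0.230000, -1.159007) = 0.833089
  k2 = f(0.345000, -1.063201) = 0.725429
  u ← -1.159007 + 0.23·0.725429 = -0.992158
u(0.46) ≈ -0.9922

-0.9922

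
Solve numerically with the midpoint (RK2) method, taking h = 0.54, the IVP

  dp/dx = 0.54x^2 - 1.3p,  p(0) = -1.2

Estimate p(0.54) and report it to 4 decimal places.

Midpoint: k1 = f(x_n, p_n); k2 = f(x_n + h/2, p_n + (h/2)·k1); p_{n+1} = p_n + h·k2.
x=0.000000, p=-1.200000:
  k1 = f(0.000000, -1.200000) = 1.560000
  k2 = f(0.270000, -0.778800) = 1.051806
  p ← -1.200000 + 0.54·1.051806 = -0.632025
p(0.54) ≈ -0.6320

-0.6320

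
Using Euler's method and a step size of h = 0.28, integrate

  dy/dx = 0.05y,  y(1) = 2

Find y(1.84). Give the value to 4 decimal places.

Euler: y_{n+1} = y_n + h·f(x_n, y_n).
x=1.000000, y=2.000000: f=0.100000 → y ← 2.000000 + 0.28·0.100000 = 2.028000
x=1.280000, y=2.028000: f=0.101400 → y ← 2.028000 + 0.28·0.101400 = 2.056392
x=1.560000, y=2.056392: f=0.102820 → y ← 2.056392 + 0.28·0.102820 = 2.085181
y(1.84) ≈ 2.0852

2.0852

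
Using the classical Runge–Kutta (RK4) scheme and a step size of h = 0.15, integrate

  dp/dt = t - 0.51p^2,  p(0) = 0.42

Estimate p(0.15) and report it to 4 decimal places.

0.4179

RK4: k1 = f(t_n, p_n); k2 = f(t_n + h/2, p_n + (h/2)·k1); k3 = f(t_n + h/2, p_n + (h/2)·k2); k4 = f(t_n + h, p_n + h·k3); p_{n+1} = p_n + (h/6)·(k1 + 2k2 + 2k3 + k4).
t=0.000000, p=0.420000:
  k1 = f(0.000000, 0.420000) = -0.089964
  k2 = f(0.075000, 0.413253) = -0.012097
  k3 = f(0.075000, 0.419093) = -0.014576
  k4 = f(0.150000, 0.417814) = 0.060970
  p ← 0.420000 + (0.15/6)·(k1 + 2k2 + 2k3 + k4) = 0.417942
p(0.15) ≈ 0.4179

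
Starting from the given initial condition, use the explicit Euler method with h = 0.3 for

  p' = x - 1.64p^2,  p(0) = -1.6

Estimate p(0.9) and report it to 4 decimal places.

-29.3127

Euler: p_{n+1} = p_n + h·f(x_n, p_n).
x=0.000000, p=-1.600000: f=-4.198400 → p ← -1.600000 + 0.3·(-4.198400) = -2.859520
x=0.300000, p=-2.859520: f=-13.110042 → p ← -2.859520 + 0.3·(-13.110042) = -6.792532
x=0.600000, p=-6.792532: f=-75.067136 → p ← -6.792532 + 0.3·(-75.067136) = -29.312673
p(0.9) ≈ -29.3127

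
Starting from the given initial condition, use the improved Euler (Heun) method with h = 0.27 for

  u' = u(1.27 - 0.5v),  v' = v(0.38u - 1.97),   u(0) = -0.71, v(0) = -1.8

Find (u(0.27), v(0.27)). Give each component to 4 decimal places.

-1.1651, -1.0254

Heun on (u,v): k1 = f(t_n, state_n); k2 = f(t_n + h, state_n + h·k1); state_{n+1} = state_n + (h/2)·(k1 + k2).
0.000000: (-0.710000, -1.800000)
  k1 = (-1.540700, 4.031640)
  predictor → (-1.125989, -0.711457)
  k2 = (-1.830553, 1.705986)
  → (-1.165119, -1.025420)
(u(0.27), v(0.27)) ≈ (-1.1651, -1.0254)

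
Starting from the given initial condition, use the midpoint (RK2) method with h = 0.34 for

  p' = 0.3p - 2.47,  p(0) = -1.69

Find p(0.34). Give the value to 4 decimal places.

-2.7538

Midpoint: k1 = f(t_n, p_n); k2 = f(t_n + h/2, p_n + (h/2)·k1); p_{n+1} = p_n + h·k2.
t=0.000000, p=-1.690000:
  k1 = f(0.000000, -1.690000) = -2.977000
  k2 = f(0.170000, -2.196090) = -3.128827
  p ← -1.690000 + 0.34·(-3.128827) = -2.753801
p(0.34) ≈ -2.7538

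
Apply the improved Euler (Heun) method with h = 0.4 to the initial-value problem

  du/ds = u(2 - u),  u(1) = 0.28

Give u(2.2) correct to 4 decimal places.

1.2517

Heun: k1 = f(s_n, u_n); k2 = f(s_n + h, u_n + h·k1); u_{n+1} = u_n + (h/2)·(k1 + k2).
s=1.000000, u=0.280000:
  k1 = f(1.000000, 0.280000) = 0.481600
  k2 = f(1.400000, 0.472640) = 0.721891
  u ← 0.280000 + (0.4/2)·(0.481600 + 0.721891) = 0.520698
s=1.400000, u=0.520698:
  k1 = f(1.400000, 0.520698) = 0.770270
  k2 = f(1.800000, 0.828806) = 0.970693
  u ← 0.520698 + (0.4/2)·(0.770270 + 0.970693) = 0.868891
s=1.800000, u=0.868891:
  k1 = f(1.800000, 0.868891) = 0.982810
  k2 = f(2.200000, 1.262015) = 0.931348
  u ← 0.868891 + (0.4/2)·(0.982810 + 0.931348) = 1.251723
u(2.2) ≈ 1.2517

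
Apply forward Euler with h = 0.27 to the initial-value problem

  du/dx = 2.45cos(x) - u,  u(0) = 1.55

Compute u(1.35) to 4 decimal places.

Euler: u_{n+1} = u_n + h·f(x_n, u_n).
x=0.000000, u=1.550000: f=0.900000 → u ← 1.550000 + 0.27·0.900000 = 1.793000
x=0.270000, u=1.793000: f=0.568239 → u ← 1.793000 + 0.27·0.568239 = 1.946424
x=0.540000, u=1.946424: f=0.154962 → u ← 1.946424 + 0.27·0.154962 = 1.988264
x=0.810000, u=1.988264: f=-0.298993 → u ← 1.988264 + 0.27·(-0.298993) = 1.907536
x=1.080000, u=1.907536: f=-0.752782 → u ← 1.907536 + 0.27·(-0.752782) = 1.704285
u(1.35) ≈ 1.7043

1.7043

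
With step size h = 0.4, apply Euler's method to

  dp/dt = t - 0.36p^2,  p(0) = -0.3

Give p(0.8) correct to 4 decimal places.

Euler: p_{n+1} = p_n + h·f(t_n, p_n).
t=0.000000, p=-0.300000: f=-0.032400 → p ← -0.300000 + 0.4·(-0.032400) = -0.312960
t=0.400000, p=-0.312960: f=0.364740 → p ← -0.312960 + 0.4·0.364740 = -0.167064
p(0.8) ≈ -0.1671

-0.1671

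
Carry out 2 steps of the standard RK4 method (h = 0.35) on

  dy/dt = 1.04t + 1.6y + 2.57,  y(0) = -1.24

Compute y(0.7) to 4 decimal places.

-0.1013

RK4: k1 = f(t_n, y_n); k2 = f(t_n + h/2, y_n + (h/2)·k1); k3 = f(t_n + h/2, y_n + (h/2)·k2); k4 = f(t_n + h, y_n + h·k3); y_{n+1} = y_n + (h/6)·(k1 + 2k2 + 2k3 + k4).
t=0.000000, y=-1.240000:
  k1 = f(0.000000, -1.240000) = 0.586000
  k2 = f(0.175000, -1.137450) = 0.932080
  k3 = f(0.175000, -1.076886) = 1.028982
  k4 = f(0.350000, -0.879856) = 1.526230
  y ← -1.240000 + (0.35/6)·(k1 + 2k2 + 2k3 + k4) = -0.887996
t=0.350000, y=-0.887996:
  k1 = f(0.350000, -0.887996) = 1.513206
  k2 = f(0.525000, -0.623185) = 2.118904
  k3 = f(0.525000, -0.517188) = 2.288500
  k4 = f(0.700000, -0.087021) = 3.158766
  y ← -0.887996 + (0.35/6)·(k1 + 2k2 + 2k3 + k4) = -0.101267
y(0.7) ≈ -0.1013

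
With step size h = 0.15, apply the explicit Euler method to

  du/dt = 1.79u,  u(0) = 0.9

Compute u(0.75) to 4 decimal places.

2.9559

Euler: u_{n+1} = u_n + h·f(t_n, u_n).
t=0.000000, u=0.900000: f=1.611000 → u ← 0.900000 + 0.15·1.611000 = 1.141650
t=0.150000, u=1.141650: f=2.043554 → u ← 1.141650 + 0.15·2.043554 = 1.448183
t=0.300000, u=1.448183: f=2.592248 → u ← 1.448183 + 0.15·2.592248 = 1.837020
t=0.450000, u=1.837020: f=3.288266 → u ← 1.837020 + 0.15·3.288266 = 2.330260
t=0.600000, u=2.330260: f=4.171166 → u ← 2.330260 + 0.15·4.171166 = 2.955935
u(0.75) ≈ 2.9559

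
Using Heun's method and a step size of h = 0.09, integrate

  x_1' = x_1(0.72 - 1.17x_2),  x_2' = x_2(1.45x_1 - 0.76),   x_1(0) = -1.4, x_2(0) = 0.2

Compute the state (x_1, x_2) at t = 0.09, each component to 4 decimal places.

-1.4664, 0.1555

Heun on (x_1,x_2): k1 = f(t_n, state_n); k2 = f(t_n + h, state_n + h·k1); state_{n+1} = state_n + (h/2)·(k1 + k2).
0.000000: (-1.400000, 0.200000)
  k1 = (-0.680400, -0.558000)
  predictor → (-1.461236, 0.149780)
  k2 = (-0.796019, -0.431185)
  → (-1.466439, 0.155487)
(x_1(0.09), x_2(0.09)) ≈ (-1.4664, 0.1555)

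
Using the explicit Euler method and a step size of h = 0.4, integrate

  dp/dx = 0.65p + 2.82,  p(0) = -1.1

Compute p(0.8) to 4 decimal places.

0.8029

Euler: p_{n+1} = p_n + h·f(x_n, p_n).
x=0.000000, p=-1.100000: f=2.105000 → p ← -1.100000 + 0.4·2.105000 = -0.258000
x=0.400000, p=-0.258000: f=2.652300 → p ← -0.258000 + 0.4·2.652300 = 0.802920
p(0.8) ≈ 0.8029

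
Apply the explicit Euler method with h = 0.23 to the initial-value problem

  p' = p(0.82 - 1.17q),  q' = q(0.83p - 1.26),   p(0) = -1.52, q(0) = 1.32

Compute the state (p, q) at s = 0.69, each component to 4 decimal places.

-1.4730, 0.1192

Euler on (p,q): p_{n+1} = p_n + h·p', q_{n+1} = q_n + h·q'.
0.000000: (-1.520000, 1.320000); f=(1.101088, -3.328512) → (-1.266750, 0.554442)
0.230000: (-1.266750, 0.554442); f=(-0.216998, -1.281539) → (-1.316659, 0.259688)
0.460000: (-1.316659, 0.259688); f=(-0.679613, -0.611002) → (-1.472970, 0.119158)
(p(0.69), q(0.69)) ≈ (-1.4730, 0.1192)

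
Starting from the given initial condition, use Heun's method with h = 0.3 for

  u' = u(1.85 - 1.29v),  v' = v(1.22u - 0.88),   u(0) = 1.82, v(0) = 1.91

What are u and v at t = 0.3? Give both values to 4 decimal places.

1.2950, 2.6682

Heun on (u,v): k1 = f(t_n, state_n); k2 = f(t_n + h, state_n + h·k1); state_{n+1} = state_n + (h/2)·(k1 + k2).
0.000000: (1.820000, 1.910000)
  k1 = (-1.117298, 2.560164)
  predictor → (1.484811, 2.678049)
  k2 = (-2.382651, 2.494520)
  → (1.295008, 2.668203)
(u(0.3), v(0.3)) ≈ (1.2950, 2.6682)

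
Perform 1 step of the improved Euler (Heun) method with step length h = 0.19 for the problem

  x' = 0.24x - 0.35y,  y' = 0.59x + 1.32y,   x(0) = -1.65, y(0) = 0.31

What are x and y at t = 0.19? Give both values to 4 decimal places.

-1.7445, 0.1840

Heun on (x,y): k1 = f(t_n, state_n); k2 = f(t_n + h, state_n + h·k1); state_{n+1} = state_n + (h/2)·(k1 + k2).
0.000000: (-1.650000, 0.310000)
  k1 = (-0.504500, -0.564300)
  predictor → (-1.745855, 0.202783)
  k2 = (-0.489979, -0.762381)
  → (-1.744476, 0.183965)
(x(0.19), y(0.19)) ≈ (-1.7445, 0.1840)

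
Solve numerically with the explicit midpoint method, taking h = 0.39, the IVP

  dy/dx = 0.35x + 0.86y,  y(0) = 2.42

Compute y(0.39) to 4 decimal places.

Midpoint: k1 = f(x_n, y_n); k2 = f(x_n + h/2, y_n + (h/2)·k1); y_{n+1} = y_n + h·k2.
x=0.000000, y=2.420000:
  k1 = f(0.000000, 2.420000) = 2.081200
  k2 = f(0.195000, 2.825834) = 2.498467
  y ← 2.420000 + 0.39·2.498467 = 3.394402
y(0.39) ≈ 3.3944

3.3944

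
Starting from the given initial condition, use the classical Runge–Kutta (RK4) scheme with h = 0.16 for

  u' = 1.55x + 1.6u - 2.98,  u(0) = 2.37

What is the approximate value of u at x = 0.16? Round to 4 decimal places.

2.5397

RK4: k1 = f(x_n, u_n); k2 = f(x_n + h/2, u_n + (h/2)·k1); k3 = f(x_n + h/2, u_n + (h/2)·k2); k4 = f(x_n + h, u_n + h·k3); u_{n+1} = u_n + (h/6)·(k1 + 2k2 + 2k3 + k4).
x=0.000000, u=2.370000:
  k1 = f(0.000000, 2.370000) = 0.812000
  k2 = f(0.080000, 2.434960) = 1.039936
  k3 = f(0.080000, 2.453195) = 1.069112
  k4 = f(0.160000, 2.541058) = 1.333693
  u ← 2.370000 + (0.16/6)·(k1 + 2k2 + 2k3 + k4) = 2.539701
u(0.16) ≈ 2.5397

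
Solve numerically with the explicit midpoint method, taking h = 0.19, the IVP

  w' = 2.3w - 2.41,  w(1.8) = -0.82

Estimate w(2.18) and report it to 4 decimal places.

-3.3388

Midpoint: k1 = f(x_n, w_n); k2 = f(x_n + h/2, w_n + (h/2)·k1); w_{n+1} = w_n + h·k2.
x=1.800000, w=-0.820000:
  k1 = f(1.800000, -0.820000) = -4.296000
  k2 = f(1.895000, -1.228120) = -5.234676
  w ← -0.820000 + 0.19·(-5.234676) = -1.814588
x=1.990000, w=-1.814588:
  k1 = f(1.990000, -1.814588) = -6.583553
  k2 = f(2.085000, -2.440026) = -8.022060
  w ← -1.814588 + 0.19·(-8.022060) = -3.338780
w(2.18) ≈ -3.3388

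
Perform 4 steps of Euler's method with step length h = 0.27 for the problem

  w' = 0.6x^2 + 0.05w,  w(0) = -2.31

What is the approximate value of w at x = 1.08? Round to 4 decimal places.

-2.2710

Euler: w_{n+1} = w_n + h·f(x_n, w_n).
x=0.000000, w=-2.310000: f=-0.115500 → w ← -2.310000 + 0.27·(-0.115500) = -2.341185
x=0.270000, w=-2.341185: f=-0.073319 → w ← -2.341185 + 0.27·(-0.073319) = -2.360981
x=0.540000, w=-2.360981: f=0.056911 → w ← -2.360981 + 0.27·0.056911 = -2.345615
x=0.810000, w=-2.345615: f=0.276379 → w ← -2.345615 + 0.27·0.276379 = -2.270993
w(1.08) ≈ -2.2710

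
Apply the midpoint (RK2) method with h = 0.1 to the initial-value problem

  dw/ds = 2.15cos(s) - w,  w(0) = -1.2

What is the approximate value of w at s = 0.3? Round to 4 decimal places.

Midpoint: k1 = f(s_n, w_n); k2 = f(s_n + h/2, w_n + (h/2)·k1); w_{n+1} = w_n + h·k2.
s=0.000000, w=-1.200000:
  k1 = f(0.000000, -1.200000) = 3.350000
  k2 = f(0.050000, -1.032500) = 3.179813
  w ← -1.200000 + 0.1·3.179813 = -0.882019
s=0.100000, w=-0.882019:
  k1 = f(0.100000, -0.882019) = 3.021278
  k2 = f(0.150000, -0.730955) = 2.856813
  w ← -0.882019 + 0.1·2.856813 = -0.596337
s=0.200000, w=-0.596337:
  k1 = f(0.200000, -0.596337) = 2.703481
  k2 = f(0.250000, -0.461163) = 2.544325
  w ← -0.596337 + 0.1·2.544325 = -0.341905
w(0.3) ≈ -0.3419

-0.3419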